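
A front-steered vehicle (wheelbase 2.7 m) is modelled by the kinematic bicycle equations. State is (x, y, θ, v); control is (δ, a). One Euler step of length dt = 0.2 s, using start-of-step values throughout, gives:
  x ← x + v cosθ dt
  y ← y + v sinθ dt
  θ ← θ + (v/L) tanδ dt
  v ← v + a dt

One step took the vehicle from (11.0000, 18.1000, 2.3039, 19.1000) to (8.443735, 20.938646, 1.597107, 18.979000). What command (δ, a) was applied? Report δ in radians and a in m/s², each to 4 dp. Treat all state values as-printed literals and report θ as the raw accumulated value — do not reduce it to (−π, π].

δ = -0.4633, a = -0.6050

a = (v'−v)/dt = (-0.121000)/0.2 = -0.6050
Δθ = θ'−θ = -0.706793;  (v·dt/L) = 19.1000·0.2/2.7 = 1.414815
tan δ = Δθ·L/(v·dt) = -0.499566  →  δ = -0.4633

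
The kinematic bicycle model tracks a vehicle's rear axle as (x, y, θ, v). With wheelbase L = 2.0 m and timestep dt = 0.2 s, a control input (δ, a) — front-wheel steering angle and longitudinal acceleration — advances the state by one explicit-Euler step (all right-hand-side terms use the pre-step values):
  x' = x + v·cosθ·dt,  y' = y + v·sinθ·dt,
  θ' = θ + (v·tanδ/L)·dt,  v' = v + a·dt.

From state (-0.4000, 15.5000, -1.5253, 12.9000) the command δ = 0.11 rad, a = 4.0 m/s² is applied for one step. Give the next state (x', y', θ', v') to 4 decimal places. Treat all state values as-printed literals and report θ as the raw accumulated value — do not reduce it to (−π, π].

(-0.2827, 12.9227, -1.3828, 13.7000)

x' = -0.4000 + 12.9000·cos(-1.5253)·0.2 = -0.2827
y' = 15.5000 + 12.9000·sin(-1.5253)·0.2 = 12.9227
θ' = -1.5253 + (12.9000/2.0)·tan(0.11)·0.2 = -1.3828
v' = 12.9000 + 4.0000·0.2 = 13.7000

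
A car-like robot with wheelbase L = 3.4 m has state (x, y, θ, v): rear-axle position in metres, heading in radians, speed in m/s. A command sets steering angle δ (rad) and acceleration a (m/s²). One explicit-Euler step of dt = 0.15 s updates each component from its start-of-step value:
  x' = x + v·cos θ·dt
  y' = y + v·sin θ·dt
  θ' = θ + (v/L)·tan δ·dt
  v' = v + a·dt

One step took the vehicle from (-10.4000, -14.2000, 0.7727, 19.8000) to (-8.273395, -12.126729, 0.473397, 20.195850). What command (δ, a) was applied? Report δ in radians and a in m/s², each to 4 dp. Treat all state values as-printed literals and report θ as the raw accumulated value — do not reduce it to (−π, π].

δ = -0.3301, a = 2.6390

a = (v'−v)/dt = (0.395850)/0.15 = 2.6390
Δθ = θ'−θ = -0.299303;  (v·dt/L) = 19.8000·0.15/3.4 = 0.873529
tan δ = Δθ·L/(v·dt) = -0.342636  →  δ = -0.3301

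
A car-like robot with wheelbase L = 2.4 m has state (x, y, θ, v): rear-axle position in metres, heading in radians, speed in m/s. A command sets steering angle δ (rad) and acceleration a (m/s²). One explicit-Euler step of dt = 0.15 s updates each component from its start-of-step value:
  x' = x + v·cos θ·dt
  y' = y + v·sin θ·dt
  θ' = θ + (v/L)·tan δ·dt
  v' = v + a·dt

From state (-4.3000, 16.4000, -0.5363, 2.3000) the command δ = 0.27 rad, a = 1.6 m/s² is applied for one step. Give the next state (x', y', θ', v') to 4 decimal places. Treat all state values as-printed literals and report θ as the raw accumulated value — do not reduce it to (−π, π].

(-4.0034, 16.2237, -0.4965, 2.5400)

x' = -4.3000 + 2.3000·cos(-0.5363)·0.15 = -4.0034
y' = 16.4000 + 2.3000·sin(-0.5363)·0.15 = 16.2237
θ' = -0.5363 + (2.3000/2.4)·tan(0.27)·0.15 = -0.4965
v' = 2.3000 + 1.6000·0.15 = 2.5400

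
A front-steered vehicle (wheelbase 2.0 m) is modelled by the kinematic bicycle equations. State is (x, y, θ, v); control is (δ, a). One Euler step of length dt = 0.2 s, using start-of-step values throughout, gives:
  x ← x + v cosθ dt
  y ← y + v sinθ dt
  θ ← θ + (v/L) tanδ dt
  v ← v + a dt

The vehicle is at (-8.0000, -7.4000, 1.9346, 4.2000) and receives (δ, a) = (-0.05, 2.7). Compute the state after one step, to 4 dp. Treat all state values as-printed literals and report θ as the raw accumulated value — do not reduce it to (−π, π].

x' = -8.0000 + 4.2000·cos(1.9346)·0.2 = -8.2989
y' = -7.4000 + 4.2000·sin(1.9346)·0.2 = -6.6150
θ' = 1.9346 + (4.2000/2.0)·tan(-0.05)·0.2 = 1.9136
v' = 4.2000 + 2.7000·0.2 = 4.7400

(-8.2989, -6.6150, 1.9136, 4.7400)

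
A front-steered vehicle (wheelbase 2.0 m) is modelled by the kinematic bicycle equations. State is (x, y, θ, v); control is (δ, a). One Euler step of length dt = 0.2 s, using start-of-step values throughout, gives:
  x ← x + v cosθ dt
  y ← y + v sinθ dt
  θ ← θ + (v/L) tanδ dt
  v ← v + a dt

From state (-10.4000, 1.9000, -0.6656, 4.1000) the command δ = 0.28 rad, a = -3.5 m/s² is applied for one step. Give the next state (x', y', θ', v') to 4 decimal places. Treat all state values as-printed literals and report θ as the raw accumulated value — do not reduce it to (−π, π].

(-9.7550, 1.3936, -0.5477, 3.4000)

x' = -10.4000 + 4.1000·cos(-0.6656)·0.2 = -9.7550
y' = 1.9000 + 4.1000·sin(-0.6656)·0.2 = 1.3936
θ' = -0.6656 + (4.1000/2.0)·tan(0.28)·0.2 = -0.5477
v' = 4.1000 − 3.5000·0.2 = 3.4000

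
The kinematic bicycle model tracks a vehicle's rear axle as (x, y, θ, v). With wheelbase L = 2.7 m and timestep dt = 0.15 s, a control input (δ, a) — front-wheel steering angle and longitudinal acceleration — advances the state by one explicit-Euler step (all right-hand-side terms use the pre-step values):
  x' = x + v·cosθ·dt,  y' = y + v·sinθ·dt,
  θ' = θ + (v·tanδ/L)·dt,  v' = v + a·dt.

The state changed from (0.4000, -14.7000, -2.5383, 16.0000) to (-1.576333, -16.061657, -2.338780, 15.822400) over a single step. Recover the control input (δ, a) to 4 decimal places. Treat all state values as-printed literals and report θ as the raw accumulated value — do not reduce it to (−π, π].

a = (v'−v)/dt = (-0.177600)/0.15 = -1.1840
Δθ = θ'−θ = 0.199520;  (v·dt/L) = 16.0000·0.15/2.7 = 0.888889
tan δ = Δθ·L/(v·dt) = 0.224460  →  δ = 0.2208

δ = 0.2208, a = -1.1840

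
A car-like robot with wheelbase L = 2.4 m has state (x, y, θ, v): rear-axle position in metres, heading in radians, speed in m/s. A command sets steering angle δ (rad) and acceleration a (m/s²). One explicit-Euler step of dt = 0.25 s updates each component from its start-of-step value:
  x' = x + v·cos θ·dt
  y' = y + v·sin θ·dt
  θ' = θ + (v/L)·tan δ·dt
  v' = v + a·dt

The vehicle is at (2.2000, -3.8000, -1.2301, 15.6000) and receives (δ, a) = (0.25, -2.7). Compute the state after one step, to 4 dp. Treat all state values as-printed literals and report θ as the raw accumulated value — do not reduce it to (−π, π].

(3.5032, -7.4758, -0.8152, 14.9250)

x' = 2.2000 + 15.6000·cos(-1.2301)·0.25 = 3.5032
y' = -3.8000 + 15.6000·sin(-1.2301)·0.25 = -7.4758
θ' = -1.2301 + (15.6000/2.4)·tan(0.25)·0.25 = -0.8152
v' = 15.6000 − 2.7000·0.25 = 14.9250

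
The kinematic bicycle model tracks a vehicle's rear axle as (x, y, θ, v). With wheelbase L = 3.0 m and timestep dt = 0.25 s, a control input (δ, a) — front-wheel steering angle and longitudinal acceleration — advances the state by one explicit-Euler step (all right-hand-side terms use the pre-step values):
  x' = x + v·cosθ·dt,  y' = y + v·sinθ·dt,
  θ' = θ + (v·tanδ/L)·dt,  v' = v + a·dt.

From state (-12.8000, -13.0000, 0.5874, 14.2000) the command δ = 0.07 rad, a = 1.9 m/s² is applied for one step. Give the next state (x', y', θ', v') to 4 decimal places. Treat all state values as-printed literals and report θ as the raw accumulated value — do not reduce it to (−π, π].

x' = -12.8000 + 14.2000·cos(0.5874)·0.25 = -9.8450
y' = -13.0000 + 14.2000·sin(0.5874)·0.25 = -11.0326
θ' = 0.5874 + (14.2000/3.0)·tan(0.07)·0.25 = 0.6704
v' = 14.2000 + 1.9000·0.25 = 14.6750

(-9.8450, -11.0326, 0.6704, 14.6750)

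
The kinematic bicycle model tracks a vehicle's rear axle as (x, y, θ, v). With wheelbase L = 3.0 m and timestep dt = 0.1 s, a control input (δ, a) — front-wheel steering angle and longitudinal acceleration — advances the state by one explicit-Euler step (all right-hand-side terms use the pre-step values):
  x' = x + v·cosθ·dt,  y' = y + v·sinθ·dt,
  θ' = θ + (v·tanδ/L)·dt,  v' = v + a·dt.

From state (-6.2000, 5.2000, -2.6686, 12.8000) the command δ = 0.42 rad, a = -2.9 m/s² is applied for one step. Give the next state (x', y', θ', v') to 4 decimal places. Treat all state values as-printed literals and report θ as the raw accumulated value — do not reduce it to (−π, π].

(-7.3395, 4.6169, -2.4781, 12.5100)

x' = -6.2000 + 12.8000·cos(-2.6686)·0.1 = -7.3395
y' = 5.2000 + 12.8000·sin(-2.6686)·0.1 = 4.6169
θ' = -2.6686 + (12.8000/3.0)·tan(0.42)·0.1 = -2.4781
v' = 12.8000 − 2.9000·0.1 = 12.5100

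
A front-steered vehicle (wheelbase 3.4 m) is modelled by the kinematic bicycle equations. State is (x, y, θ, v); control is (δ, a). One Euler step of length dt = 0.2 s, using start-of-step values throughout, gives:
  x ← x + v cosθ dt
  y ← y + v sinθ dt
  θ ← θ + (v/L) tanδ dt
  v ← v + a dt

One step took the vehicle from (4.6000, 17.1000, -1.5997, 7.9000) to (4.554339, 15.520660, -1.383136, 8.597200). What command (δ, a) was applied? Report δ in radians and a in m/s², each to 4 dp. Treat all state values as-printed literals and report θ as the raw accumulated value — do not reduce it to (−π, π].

δ = 0.4361, a = 3.4860

a = (v'−v)/dt = (0.697200)/0.2 = 3.4860
Δθ = θ'−θ = 0.216564;  (v·dt/L) = 7.9000·0.2/3.4 = 0.464706
tan δ = Δθ·L/(v·dt) = 0.466024  →  δ = 0.4361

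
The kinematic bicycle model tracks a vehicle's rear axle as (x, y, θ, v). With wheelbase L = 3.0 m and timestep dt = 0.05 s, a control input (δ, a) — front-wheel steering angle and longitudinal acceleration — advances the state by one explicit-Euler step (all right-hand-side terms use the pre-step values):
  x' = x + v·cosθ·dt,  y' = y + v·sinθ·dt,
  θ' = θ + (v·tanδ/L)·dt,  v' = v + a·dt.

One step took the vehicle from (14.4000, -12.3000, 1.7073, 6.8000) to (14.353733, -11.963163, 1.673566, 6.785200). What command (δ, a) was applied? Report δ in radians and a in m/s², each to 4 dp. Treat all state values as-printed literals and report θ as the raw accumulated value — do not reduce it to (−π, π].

a = (v'−v)/dt = (-0.014800)/0.05 = -0.2960
Δθ = θ'−θ = -0.033734;  (v·dt/L) = 6.8000·0.05/3.0 = 0.113333
tan δ = Δθ·L/(v·dt) = -0.297653  →  δ = -0.2893

δ = -0.2893, a = -0.2960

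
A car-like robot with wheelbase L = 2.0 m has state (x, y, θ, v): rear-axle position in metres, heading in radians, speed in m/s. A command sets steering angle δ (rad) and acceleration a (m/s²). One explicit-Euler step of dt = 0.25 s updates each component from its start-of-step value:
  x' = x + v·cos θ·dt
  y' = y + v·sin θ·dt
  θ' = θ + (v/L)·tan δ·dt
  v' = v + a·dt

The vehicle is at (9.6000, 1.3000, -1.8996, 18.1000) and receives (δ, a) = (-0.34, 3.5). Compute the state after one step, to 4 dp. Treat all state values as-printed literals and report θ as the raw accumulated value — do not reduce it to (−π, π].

x' = 9.6000 + 18.1000·cos(-1.8996)·0.25 = 8.1388
y' = 1.3000 + 18.1000·sin(-1.8996)·0.25 = -2.9826
θ' = -1.8996 + (18.1000/2.0)·tan(-0.34)·0.25 = -2.6999
v' = 18.1000 + 3.5000·0.25 = 18.9750

(8.1388, -2.9826, -2.6999, 18.9750)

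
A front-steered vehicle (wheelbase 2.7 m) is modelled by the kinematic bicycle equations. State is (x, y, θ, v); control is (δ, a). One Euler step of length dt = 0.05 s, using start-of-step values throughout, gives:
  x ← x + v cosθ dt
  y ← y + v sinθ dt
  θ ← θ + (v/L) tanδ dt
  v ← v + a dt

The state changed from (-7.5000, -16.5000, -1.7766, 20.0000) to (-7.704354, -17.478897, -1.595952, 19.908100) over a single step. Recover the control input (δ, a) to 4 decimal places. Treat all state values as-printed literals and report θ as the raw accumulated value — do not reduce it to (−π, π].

δ = 0.4538, a = -1.8380

a = (v'−v)/dt = (-0.091900)/0.05 = -1.8380
Δθ = θ'−θ = 0.180648;  (v·dt/L) = 20.0000·0.05/2.7 = 0.370370
tan δ = Δθ·L/(v·dt) = 0.487750  →  δ = 0.4538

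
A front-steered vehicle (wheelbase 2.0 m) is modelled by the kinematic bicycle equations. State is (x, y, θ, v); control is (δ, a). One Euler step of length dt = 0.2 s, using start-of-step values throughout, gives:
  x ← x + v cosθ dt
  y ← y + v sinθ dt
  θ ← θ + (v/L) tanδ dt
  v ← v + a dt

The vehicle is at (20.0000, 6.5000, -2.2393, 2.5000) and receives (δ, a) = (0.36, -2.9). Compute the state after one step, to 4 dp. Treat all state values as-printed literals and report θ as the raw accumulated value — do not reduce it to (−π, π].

(19.6901, 6.1076, -2.1452, 1.9200)

x' = 20.0000 + 2.5000·cos(-2.2393)·0.2 = 19.6901
y' = 6.5000 + 2.5000·sin(-2.2393)·0.2 = 6.1076
θ' = -2.2393 + (2.5000/2.0)·tan(0.36)·0.2 = -2.1452
v' = 2.5000 − 2.9000·0.2 = 1.9200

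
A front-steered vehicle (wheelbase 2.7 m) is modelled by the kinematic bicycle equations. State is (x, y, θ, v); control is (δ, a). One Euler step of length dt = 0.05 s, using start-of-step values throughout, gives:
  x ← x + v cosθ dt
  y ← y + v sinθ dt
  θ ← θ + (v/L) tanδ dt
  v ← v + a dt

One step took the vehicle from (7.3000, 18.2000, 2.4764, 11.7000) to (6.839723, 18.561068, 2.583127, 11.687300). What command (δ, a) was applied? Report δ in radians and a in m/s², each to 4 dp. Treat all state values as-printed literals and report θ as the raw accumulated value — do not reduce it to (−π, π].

δ = 0.4577, a = -0.2540

a = (v'−v)/dt = (-0.012700)/0.05 = -0.2540
Δθ = θ'−θ = 0.106727;  (v·dt/L) = 11.7000·0.05/2.7 = 0.216667
tan δ = Δθ·L/(v·dt) = 0.492586  →  δ = 0.4577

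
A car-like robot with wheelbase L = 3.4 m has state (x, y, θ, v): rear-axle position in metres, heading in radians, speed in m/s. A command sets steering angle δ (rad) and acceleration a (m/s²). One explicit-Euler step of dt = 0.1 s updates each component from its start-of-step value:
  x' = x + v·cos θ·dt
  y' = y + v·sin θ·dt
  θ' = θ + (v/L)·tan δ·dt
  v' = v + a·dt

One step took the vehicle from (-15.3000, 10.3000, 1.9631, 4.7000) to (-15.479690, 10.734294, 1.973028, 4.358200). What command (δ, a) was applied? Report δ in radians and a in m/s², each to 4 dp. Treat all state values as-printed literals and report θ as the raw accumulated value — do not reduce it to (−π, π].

a = (v'−v)/dt = (-0.341800)/0.1 = -3.4180
Δθ = θ'−θ = 0.009928;  (v·dt/L) = 4.7000·0.1/3.4 = 0.138235
tan δ = Δθ·L/(v·dt) = 0.071820  →  δ = 0.0717

δ = 0.0717, a = -3.4180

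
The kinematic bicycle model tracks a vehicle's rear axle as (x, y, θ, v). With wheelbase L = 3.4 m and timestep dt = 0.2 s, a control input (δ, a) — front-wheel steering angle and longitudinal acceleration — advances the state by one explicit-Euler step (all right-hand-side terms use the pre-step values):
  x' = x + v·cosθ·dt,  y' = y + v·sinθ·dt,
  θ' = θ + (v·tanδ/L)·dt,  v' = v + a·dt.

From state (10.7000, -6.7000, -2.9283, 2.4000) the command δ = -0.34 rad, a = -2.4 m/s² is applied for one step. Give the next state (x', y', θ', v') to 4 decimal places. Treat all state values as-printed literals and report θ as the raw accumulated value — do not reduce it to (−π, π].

x' = 10.7000 + 2.4000·cos(-2.9283)·0.2 = 10.2309
y' = -6.7000 + 2.4000·sin(-2.9283)·0.2 = -6.8016
θ' = -2.9283 + (2.4000/3.4)·tan(-0.34)·0.2 = -2.9782
v' = 2.4000 − 2.4000·0.2 = 1.9200

(10.2309, -6.8016, -2.9782, 1.9200)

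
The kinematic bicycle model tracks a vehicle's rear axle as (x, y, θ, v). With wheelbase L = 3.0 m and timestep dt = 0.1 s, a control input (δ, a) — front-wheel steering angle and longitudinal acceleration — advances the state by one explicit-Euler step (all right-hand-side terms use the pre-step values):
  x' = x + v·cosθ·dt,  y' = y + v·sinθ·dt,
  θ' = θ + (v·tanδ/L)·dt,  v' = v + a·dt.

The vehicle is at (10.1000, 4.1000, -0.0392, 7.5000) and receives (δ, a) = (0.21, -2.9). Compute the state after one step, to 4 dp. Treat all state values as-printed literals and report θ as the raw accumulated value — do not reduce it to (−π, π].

(10.8494, 4.0706, 0.0141, 7.2100)

x' = 10.1000 + 7.5000·cos(-0.0392)·0.1 = 10.8494
y' = 4.1000 + 7.5000·sin(-0.0392)·0.1 = 4.0706
θ' = -0.0392 + (7.5000/3.0)·tan(0.21)·0.1 = 0.0141
v' = 7.5000 − 2.9000·0.1 = 7.2100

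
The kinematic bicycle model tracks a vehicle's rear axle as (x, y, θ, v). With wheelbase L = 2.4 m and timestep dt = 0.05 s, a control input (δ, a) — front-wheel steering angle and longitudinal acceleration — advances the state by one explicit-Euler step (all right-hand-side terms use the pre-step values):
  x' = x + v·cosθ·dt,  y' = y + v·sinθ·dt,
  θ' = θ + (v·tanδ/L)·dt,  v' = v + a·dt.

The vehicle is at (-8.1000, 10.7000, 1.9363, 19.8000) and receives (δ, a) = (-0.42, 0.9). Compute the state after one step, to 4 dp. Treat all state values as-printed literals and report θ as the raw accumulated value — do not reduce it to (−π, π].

(-8.4538, 11.6246, 1.7521, 19.8450)

x' = -8.1000 + 19.8000·cos(1.9363)·0.05 = -8.4538
y' = 10.7000 + 19.8000·sin(1.9363)·0.05 = 11.6246
θ' = 1.9363 + (19.8000/2.4)·tan(-0.42)·0.05 = 1.7521
v' = 19.8000 + 0.9000·0.05 = 19.8450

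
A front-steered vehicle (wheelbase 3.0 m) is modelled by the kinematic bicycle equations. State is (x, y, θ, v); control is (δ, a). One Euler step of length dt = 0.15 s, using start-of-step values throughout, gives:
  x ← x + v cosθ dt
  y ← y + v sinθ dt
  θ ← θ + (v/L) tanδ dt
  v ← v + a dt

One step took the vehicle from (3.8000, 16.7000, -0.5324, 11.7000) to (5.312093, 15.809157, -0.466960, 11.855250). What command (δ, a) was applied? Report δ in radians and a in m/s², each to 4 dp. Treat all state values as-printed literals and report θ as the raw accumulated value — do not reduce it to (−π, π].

a = (v'−v)/dt = (0.155250)/0.15 = 1.0350
Δθ = θ'−θ = 0.065440;  (v·dt/L) = 11.7000·0.15/3.0 = 0.585000
tan δ = Δθ·L/(v·dt) = 0.111863  →  δ = 0.1114

δ = 0.1114, a = 1.0350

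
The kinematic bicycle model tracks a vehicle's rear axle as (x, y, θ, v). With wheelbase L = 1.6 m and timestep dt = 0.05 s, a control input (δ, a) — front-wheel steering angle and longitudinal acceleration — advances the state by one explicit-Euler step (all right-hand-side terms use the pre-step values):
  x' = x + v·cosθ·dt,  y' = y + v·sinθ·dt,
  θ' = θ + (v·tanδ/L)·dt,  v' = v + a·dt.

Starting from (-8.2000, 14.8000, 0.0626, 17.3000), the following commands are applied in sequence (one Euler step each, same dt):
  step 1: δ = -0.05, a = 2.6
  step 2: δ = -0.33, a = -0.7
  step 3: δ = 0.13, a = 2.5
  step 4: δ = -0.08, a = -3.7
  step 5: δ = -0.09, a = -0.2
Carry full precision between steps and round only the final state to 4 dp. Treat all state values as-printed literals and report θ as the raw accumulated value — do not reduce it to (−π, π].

(-3.8726, 14.5772, -0.1727, 17.3250)

after step 1 (δ=-0.05, a=2.6): (-7.336694, 14.854114, 0.035546, 17.430000)
after step 2 (δ=-0.33, a=-0.7): (-6.465745, 14.885086, -0.151023, 17.395000)
after step 3 (δ=0.13, a=2.5): (-5.605895, 14.754232, -0.079955, 17.520000)
after step 4 (δ=-0.08, a=-3.7): (-4.732693, 14.684266, -0.123849, 17.335000)
after step 5 (δ=-0.09, a=-0.2): (-3.872582, 14.577195, -0.172735, 17.325000)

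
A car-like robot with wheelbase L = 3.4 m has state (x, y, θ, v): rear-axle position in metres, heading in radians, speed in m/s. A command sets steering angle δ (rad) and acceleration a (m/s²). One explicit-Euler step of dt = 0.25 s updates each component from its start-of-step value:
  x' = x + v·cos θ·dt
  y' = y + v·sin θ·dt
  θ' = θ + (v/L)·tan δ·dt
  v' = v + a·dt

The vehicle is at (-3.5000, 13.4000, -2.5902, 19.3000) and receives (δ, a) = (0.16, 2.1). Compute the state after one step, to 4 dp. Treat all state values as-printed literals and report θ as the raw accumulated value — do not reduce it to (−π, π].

x' = -3.5000 + 19.3000·cos(-2.5902)·0.25 = -7.6099
y' = 13.4000 + 19.3000·sin(-2.5902)·0.25 = 10.8723
θ' = -2.5902 + (19.3000/3.4)·tan(0.16)·0.25 = -2.3612
v' = 19.3000 + 2.1000·0.25 = 19.8250

(-7.6099, 10.8723, -2.3612, 19.8250)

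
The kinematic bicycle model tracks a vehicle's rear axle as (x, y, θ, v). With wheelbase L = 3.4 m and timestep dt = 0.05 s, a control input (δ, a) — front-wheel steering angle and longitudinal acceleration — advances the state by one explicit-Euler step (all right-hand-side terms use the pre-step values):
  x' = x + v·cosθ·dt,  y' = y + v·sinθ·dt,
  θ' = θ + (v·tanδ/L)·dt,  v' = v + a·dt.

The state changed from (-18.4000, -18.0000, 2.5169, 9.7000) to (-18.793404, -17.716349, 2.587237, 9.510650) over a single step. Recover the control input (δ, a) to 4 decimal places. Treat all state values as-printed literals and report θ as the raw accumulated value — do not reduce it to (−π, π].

δ = 0.4581, a = -3.7870

a = (v'−v)/dt = (-0.189350)/0.05 = -3.7870
Δθ = θ'−θ = 0.070337;  (v·dt/L) = 9.7000·0.05/3.4 = 0.142647
tan δ = Δθ·L/(v·dt) = 0.493084  →  δ = 0.4581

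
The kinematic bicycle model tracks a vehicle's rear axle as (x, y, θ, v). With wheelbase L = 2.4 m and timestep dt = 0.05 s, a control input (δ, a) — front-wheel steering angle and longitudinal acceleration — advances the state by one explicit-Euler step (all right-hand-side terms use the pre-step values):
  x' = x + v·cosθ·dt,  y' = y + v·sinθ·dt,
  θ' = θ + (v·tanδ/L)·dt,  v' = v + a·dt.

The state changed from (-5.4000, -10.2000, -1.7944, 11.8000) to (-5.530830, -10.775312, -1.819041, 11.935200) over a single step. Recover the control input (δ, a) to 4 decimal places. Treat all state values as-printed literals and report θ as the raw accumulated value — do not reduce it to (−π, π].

δ = -0.0999, a = 2.7040

a = (v'−v)/dt = (0.135200)/0.05 = 2.7040
Δθ = θ'−θ = -0.024641;  (v·dt/L) = 11.8000·0.05/2.4 = 0.245833
tan δ = Δθ·L/(v·dt) = -0.100235  →  δ = -0.0999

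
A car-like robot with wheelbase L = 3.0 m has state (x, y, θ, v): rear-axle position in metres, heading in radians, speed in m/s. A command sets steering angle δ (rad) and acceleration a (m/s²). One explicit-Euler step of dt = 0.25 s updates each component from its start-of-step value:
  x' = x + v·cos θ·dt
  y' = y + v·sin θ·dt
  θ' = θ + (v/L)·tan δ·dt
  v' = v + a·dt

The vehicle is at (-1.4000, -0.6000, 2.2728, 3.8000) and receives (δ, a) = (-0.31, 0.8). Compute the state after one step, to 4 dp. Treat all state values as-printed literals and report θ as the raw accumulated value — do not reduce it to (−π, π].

(-2.0135, 0.1254, 2.1714, 4.0000)

x' = -1.4000 + 3.8000·cos(2.2728)·0.25 = -2.0135
y' = -0.6000 + 3.8000·sin(2.2728)·0.25 = 0.1254
θ' = 2.2728 + (3.8000/3.0)·tan(-0.31)·0.25 = 2.1714
v' = 3.8000 + 0.8000·0.25 = 4.0000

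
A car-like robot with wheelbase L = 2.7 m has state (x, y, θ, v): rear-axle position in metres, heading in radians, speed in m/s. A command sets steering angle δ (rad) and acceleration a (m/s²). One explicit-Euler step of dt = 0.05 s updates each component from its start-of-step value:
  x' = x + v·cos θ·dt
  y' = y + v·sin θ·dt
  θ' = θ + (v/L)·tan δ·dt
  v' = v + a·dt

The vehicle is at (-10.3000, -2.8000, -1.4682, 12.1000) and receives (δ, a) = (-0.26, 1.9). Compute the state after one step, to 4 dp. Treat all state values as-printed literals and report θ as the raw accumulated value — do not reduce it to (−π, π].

x' = -10.3000 + 12.1000·cos(-1.4682)·0.05 = -10.2380
y' = -2.8000 + 12.1000·sin(-1.4682)·0.05 = -3.4018
θ' = -1.4682 + (12.1000/2.7)·tan(-0.26)·0.05 = -1.5278
v' = 12.1000 + 1.9000·0.05 = 12.1950

(-10.2380, -3.4018, -1.5278, 12.1950)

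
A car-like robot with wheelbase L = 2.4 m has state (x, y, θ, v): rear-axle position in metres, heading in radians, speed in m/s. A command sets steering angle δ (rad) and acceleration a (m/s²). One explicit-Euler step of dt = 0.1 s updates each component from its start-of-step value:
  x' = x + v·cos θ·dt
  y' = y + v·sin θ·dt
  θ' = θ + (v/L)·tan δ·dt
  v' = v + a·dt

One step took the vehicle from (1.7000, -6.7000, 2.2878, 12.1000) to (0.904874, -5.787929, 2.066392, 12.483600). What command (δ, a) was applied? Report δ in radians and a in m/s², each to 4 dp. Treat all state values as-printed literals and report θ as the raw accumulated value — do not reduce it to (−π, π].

δ = -0.4138, a = 3.8360

a = (v'−v)/dt = (0.383600)/0.1 = 3.8360
Δθ = θ'−θ = -0.221408;  (v·dt/L) = 12.1000·0.1/2.4 = 0.504167
tan δ = Δθ·L/(v·dt) = -0.439156  →  δ = -0.4138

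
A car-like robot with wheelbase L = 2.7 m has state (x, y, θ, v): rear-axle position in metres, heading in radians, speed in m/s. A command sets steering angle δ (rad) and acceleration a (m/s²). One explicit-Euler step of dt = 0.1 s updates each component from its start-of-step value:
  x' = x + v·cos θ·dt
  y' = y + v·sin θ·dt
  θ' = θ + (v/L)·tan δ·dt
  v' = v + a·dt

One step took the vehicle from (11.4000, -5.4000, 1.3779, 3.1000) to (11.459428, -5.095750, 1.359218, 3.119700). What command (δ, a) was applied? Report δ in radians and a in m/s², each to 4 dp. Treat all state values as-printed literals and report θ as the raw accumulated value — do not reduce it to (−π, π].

δ = -0.1613, a = 0.1970

a = (v'−v)/dt = (0.019700)/0.1 = 0.1970
Δθ = θ'−θ = -0.018682;  (v·dt/L) = 3.1000·0.1/2.7 = 0.114815
tan δ = Δθ·L/(v·dt) = -0.162714  →  δ = -0.1613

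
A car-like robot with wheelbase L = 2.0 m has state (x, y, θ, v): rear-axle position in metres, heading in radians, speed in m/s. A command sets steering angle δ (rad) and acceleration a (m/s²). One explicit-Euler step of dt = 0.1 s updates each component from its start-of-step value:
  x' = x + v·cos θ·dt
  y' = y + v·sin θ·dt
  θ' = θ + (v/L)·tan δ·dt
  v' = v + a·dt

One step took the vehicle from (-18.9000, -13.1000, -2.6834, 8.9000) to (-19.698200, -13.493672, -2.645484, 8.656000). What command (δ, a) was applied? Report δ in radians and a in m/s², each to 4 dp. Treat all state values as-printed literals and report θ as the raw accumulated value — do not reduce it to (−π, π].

δ = 0.0850, a = -2.4400

a = (v'−v)/dt = (-0.244000)/0.1 = -2.4400
Δθ = θ'−θ = 0.037916;  (v·dt/L) = 8.9000·0.1/2.0 = 0.445000
tan δ = Δθ·L/(v·dt) = 0.085204  →  δ = 0.0850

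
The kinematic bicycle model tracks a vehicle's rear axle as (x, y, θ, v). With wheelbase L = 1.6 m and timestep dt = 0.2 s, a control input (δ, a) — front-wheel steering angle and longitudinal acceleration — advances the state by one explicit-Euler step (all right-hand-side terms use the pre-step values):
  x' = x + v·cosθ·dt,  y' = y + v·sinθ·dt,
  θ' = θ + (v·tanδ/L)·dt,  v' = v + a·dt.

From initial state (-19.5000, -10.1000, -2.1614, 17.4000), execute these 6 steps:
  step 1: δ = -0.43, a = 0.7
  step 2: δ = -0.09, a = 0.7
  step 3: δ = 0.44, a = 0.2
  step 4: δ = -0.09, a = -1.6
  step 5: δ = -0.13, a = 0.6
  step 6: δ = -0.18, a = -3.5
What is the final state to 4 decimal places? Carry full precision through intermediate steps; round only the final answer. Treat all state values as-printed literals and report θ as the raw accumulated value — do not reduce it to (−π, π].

after step 1 (δ=-0.43, a=0.7): (-21.437882, -12.990504, -3.158901, 17.540000)
after step 2 (δ=-0.09, a=0.7): (-24.945356, -12.929791, -3.356760, 17.680000)
after step 3 (δ=0.44, a=0.2): (-28.399818, -12.174815, -2.316335, 17.720000)
after step 4 (δ=-0.09, a=-1.6): (-30.803954, -14.778671, -2.516225, 17.400000)
after step 5 (δ=-0.13, a=0.6): (-33.625357, -16.815847, -2.800579, 17.520000)
after step 6 (δ=-0.18, a=-3.5): (-36.927584, -17.987733, -3.199092, 16.820000)

(-36.9276, -17.9877, -3.1991, 16.8200)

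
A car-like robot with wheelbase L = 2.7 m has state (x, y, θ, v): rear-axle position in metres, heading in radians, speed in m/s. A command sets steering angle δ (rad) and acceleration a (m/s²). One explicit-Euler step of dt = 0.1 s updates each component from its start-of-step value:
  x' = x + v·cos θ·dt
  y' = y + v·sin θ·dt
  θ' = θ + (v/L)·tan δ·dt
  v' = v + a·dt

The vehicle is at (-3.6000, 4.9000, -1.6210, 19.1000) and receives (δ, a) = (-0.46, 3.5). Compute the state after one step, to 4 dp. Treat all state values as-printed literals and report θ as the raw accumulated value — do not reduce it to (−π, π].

(-3.6958, 2.9924, -1.9715, 19.4500)

x' = -3.6000 + 19.1000·cos(-1.6210)·0.1 = -3.6958
y' = 4.9000 + 19.1000·sin(-1.6210)·0.1 = 2.9924
θ' = -1.6210 + (19.1000/2.7)·tan(-0.46)·0.1 = -1.9715
v' = 19.1000 + 3.5000·0.1 = 19.4500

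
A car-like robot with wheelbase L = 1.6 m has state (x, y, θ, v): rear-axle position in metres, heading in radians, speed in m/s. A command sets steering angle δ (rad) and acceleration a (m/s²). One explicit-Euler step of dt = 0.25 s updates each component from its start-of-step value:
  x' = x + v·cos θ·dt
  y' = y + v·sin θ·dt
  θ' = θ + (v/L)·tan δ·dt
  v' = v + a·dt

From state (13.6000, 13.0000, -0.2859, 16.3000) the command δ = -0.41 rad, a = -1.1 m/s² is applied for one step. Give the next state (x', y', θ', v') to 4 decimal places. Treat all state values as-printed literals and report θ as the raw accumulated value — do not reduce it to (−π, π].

x' = 13.6000 + 16.3000·cos(-0.2859)·0.25 = 17.5096
y' = 13.0000 + 16.3000·sin(-0.2859)·0.25 = 11.8508
θ' = -0.2859 + (16.3000/1.6)·tan(-0.41)·0.25 = -1.3929
v' = 16.3000 − 1.1000·0.25 = 16.0250

(17.5096, 11.8508, -1.3929, 16.0250)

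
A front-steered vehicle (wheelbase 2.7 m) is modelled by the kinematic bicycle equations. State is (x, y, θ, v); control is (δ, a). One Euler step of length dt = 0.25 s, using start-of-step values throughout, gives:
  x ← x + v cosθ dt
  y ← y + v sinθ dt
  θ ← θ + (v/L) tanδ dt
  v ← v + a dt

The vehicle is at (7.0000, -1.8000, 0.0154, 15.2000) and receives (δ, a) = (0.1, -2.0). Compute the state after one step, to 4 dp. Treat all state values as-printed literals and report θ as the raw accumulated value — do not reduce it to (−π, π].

(10.7995, -1.7415, 0.1566, 14.7000)

x' = 7.0000 + 15.2000·cos(0.0154)·0.25 = 10.7995
y' = -1.8000 + 15.2000·sin(0.0154)·0.25 = -1.7415
θ' = 0.0154 + (15.2000/2.7)·tan(0.1)·0.25 = 0.1566
v' = 15.2000 − 2.0000·0.25 = 14.7000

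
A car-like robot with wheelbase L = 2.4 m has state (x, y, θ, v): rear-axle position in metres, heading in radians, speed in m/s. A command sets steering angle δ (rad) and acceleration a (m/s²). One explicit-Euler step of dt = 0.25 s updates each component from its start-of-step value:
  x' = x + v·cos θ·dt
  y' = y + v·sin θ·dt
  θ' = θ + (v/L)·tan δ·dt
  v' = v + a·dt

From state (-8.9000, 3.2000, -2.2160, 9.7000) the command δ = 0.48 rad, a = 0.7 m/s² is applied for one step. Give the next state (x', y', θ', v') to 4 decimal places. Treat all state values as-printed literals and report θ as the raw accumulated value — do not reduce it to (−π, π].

x' = -8.9000 + 9.7000·cos(-2.2160)·0.25 = -10.3583
y' = 3.2000 + 9.7000·sin(-2.2160)·0.25 = 1.2625
θ' = -2.2160 + (9.7000/2.4)·tan(0.48)·0.25 = -1.6900
v' = 9.7000 + 0.7000·0.25 = 9.8750

(-10.3583, 1.2625, -1.6900, 9.8750)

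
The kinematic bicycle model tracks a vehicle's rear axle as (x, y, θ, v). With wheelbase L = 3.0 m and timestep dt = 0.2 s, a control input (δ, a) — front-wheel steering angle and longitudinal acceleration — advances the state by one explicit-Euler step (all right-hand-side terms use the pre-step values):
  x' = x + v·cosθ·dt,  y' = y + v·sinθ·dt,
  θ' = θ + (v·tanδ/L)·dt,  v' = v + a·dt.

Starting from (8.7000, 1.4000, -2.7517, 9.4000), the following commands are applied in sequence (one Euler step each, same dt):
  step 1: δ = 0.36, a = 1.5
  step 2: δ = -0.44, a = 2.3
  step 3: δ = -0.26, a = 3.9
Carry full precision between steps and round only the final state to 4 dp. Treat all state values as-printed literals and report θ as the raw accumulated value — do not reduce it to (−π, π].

(3.4607, -1.0926, -3.0004, 10.9400)

after step 1 (δ=0.36, a=1.5): (6.961094, 0.685432, -2.515821, 9.700000)
after step 2 (δ=-0.44, a=2.3): (5.388702, -0.450870, -2.820259, 10.160000)
after step 3 (δ=-0.26, a=3.9): (3.460710, -1.092641, -3.000444, 10.940000)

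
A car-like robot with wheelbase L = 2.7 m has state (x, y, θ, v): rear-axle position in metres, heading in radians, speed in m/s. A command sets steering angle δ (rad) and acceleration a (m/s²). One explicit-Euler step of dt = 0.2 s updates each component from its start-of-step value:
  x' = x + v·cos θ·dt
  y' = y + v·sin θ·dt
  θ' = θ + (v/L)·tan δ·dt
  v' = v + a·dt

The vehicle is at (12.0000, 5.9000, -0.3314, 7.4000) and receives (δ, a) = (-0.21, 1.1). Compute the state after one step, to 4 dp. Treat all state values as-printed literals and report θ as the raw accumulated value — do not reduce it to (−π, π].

x' = 12.0000 + 7.4000·cos(-0.3314)·0.2 = 13.3995
y' = 5.9000 + 7.4000·sin(-0.3314)·0.2 = 5.4185
θ' = -0.3314 + (7.4000/2.7)·tan(-0.21)·0.2 = -0.4482
v' = 7.4000 + 1.1000·0.2 = 7.6200

(13.3995, 5.4185, -0.4482, 7.6200)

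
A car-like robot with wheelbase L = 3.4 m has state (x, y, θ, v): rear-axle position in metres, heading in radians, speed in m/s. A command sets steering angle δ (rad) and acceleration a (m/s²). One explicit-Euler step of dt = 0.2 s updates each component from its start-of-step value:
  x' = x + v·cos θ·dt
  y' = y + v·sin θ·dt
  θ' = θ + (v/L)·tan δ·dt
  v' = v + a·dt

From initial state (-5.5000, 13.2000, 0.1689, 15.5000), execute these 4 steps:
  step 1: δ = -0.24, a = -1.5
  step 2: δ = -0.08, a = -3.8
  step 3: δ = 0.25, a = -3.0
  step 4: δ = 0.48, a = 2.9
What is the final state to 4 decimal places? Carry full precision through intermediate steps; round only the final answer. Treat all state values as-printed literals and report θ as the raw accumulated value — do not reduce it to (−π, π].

after step 1 (δ=-0.24, a=-1.5): (-2.444112, 13.721104, -0.054224, 15.200000)
after step 2 (δ=-0.08, a=-3.8): (0.591420, 13.556344, -0.125906, 14.440000)
after step 3 (δ=0.25, a=-3.0): (3.456559, 13.193686, 0.090984, 13.840000)
after step 4 (δ=0.48, a=2.9): (6.213110, 13.445182, 0.514822, 14.420000)

(6.2131, 13.4452, 0.5148, 14.4200)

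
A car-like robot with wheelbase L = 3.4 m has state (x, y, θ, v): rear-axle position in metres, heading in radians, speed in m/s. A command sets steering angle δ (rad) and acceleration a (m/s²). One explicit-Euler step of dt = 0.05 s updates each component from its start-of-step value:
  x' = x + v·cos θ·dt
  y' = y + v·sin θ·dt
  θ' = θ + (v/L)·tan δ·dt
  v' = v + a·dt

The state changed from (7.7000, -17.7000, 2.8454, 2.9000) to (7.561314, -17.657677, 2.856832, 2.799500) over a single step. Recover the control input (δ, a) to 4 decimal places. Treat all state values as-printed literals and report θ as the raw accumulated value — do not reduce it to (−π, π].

δ = 0.2619, a = -2.0100

a = (v'−v)/dt = (-0.100500)/0.05 = -2.0100
Δθ = θ'−θ = 0.011432;  (v·dt/L) = 2.9000·0.05/3.4 = 0.042647
tan δ = Δθ·L/(v·dt) = 0.268061  →  δ = 0.2619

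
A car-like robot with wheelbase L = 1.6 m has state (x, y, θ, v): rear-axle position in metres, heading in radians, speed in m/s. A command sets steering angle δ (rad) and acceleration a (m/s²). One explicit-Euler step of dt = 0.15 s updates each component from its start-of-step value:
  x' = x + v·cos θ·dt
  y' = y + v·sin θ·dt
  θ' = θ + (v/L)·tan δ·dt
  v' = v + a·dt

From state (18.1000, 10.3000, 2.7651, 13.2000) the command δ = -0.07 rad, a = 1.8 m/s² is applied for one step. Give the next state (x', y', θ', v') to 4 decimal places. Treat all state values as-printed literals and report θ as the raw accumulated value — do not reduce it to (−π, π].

x' = 18.1000 + 13.2000·cos(2.7651)·0.15 = 16.2587
y' = 10.3000 + 13.2000·sin(2.7651)·0.15 = 11.0280
θ' = 2.7651 + (13.2000/1.6)·tan(-0.07)·0.15 = 2.6783
v' = 13.2000 + 1.8000·0.15 = 13.4700

(16.2587, 11.0280, 2.6783, 13.4700)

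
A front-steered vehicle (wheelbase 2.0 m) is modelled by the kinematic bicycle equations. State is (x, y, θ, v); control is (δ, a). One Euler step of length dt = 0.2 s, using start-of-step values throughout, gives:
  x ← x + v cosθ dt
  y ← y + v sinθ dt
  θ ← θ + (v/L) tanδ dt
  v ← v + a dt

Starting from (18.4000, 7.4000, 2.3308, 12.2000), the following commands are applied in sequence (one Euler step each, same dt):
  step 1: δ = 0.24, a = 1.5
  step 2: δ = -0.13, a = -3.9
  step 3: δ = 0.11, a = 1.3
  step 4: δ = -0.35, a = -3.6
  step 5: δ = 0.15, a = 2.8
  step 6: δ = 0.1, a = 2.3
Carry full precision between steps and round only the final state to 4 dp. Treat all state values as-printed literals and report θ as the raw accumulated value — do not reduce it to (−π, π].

(7.7915, 16.6968, 2.4468, 12.2800)

after step 1 (δ=0.24, a=1.5): (16.719025, 9.168594, 2.629354, 12.500000)
after step 2 (δ=-0.13, a=-3.9): (14.539901, 10.393917, 2.465933, 11.720000)
after step 3 (δ=0.11, a=1.3): (12.710891, 11.859884, 2.595375, 11.980000)
after step 4 (δ=-0.35, a=-3.6): (10.663520, 13.104507, 2.158071, 11.260000)
after step 5 (δ=0.15, a=2.8): (9.415699, 14.979193, 2.328249, 11.820000)
after step 6 (δ=0.1, a=2.3): (7.791458, 16.696848, 2.446845, 12.280000)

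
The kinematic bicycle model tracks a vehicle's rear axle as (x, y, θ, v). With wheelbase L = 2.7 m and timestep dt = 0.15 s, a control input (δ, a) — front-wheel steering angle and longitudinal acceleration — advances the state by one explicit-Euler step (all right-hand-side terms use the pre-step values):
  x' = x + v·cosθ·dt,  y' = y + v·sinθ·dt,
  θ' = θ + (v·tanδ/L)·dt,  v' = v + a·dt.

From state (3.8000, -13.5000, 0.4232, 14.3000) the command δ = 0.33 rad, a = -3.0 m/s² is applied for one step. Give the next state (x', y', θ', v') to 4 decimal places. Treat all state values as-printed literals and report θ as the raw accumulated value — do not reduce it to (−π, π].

(5.7558, -12.6191, 0.6953, 13.8500)

x' = 3.8000 + 14.3000·cos(0.4232)·0.15 = 5.7558
y' = -13.5000 + 14.3000·sin(0.4232)·0.15 = -12.6191
θ' = 0.4232 + (14.3000/2.7)·tan(0.33)·0.15 = 0.6953
v' = 14.3000 − 3.0000·0.15 = 13.8500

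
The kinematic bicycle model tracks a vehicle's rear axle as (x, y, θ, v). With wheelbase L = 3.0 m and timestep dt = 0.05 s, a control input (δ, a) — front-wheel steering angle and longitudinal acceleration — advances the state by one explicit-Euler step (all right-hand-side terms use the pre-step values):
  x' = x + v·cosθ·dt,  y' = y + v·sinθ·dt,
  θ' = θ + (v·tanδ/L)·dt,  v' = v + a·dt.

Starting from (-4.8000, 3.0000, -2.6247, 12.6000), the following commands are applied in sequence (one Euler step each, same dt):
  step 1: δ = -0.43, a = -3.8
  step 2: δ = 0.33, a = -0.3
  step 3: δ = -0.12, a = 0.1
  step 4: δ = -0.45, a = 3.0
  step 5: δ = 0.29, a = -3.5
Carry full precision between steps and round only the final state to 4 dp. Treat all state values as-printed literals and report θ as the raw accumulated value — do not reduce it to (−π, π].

after step 1 (δ=-0.43, a=-3.8): (-5.347696, 2.688666, -2.721010, 12.410000)
after step 2 (δ=0.33, a=-0.3): (-5.914120, 2.435321, -2.650165, 12.395000)
after step 3 (δ=-0.12, a=0.1): (-6.460529, 2.142870, -2.675075, 12.400000)
after step 4 (δ=-0.45, a=3.0): (-7.014276, 1.864007, -2.774906, 12.550000)
after step 5 (δ=0.29, a=-3.5): (-7.600060, 1.639033, -2.712488, 12.375000)

(-7.6001, 1.6390, -2.7125, 12.3750)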